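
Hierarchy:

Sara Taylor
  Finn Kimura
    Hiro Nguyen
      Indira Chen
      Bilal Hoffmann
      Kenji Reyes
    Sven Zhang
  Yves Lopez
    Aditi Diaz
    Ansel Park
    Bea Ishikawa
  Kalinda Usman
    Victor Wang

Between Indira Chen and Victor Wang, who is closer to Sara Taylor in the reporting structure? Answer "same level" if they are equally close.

Indira Chen is 3 levels below Sara Taylor; Victor Wang is 2. Victor Wang is higher.

Victor Wang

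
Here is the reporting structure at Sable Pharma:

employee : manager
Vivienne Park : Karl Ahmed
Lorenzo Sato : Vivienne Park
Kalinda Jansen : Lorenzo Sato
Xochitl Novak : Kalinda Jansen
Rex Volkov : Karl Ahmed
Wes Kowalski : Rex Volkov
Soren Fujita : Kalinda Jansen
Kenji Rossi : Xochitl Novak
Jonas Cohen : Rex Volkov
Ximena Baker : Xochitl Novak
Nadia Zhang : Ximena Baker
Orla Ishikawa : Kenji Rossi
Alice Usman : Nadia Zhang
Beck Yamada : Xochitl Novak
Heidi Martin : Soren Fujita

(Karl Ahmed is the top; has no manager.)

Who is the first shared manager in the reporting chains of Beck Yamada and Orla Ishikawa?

Xochitl Novak

Beck Yamada's chain of managers is Xochitl Novak, Kalinda Jansen, Lorenzo Sato, Vivienne Park, Karl Ahmed. Orla Ishikawa's chain of managers is Kenji Rossi, Xochitl Novak, Kalinda Jansen, Lorenzo Sato, Vivienne Park, Karl Ahmed. The first manager that appears in both chains is Xochitl Novak.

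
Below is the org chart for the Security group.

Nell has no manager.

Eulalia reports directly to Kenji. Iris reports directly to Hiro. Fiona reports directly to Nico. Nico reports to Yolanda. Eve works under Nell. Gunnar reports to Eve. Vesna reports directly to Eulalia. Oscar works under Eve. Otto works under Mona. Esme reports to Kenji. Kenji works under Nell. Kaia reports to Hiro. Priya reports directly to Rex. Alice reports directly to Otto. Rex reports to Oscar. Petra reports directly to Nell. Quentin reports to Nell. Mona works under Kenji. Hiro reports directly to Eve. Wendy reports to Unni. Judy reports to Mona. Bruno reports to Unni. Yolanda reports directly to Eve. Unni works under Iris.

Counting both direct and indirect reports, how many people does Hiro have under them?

5

Hiro directly manages Iris, Kaia. Under Iris: Unni, Wendy, Bruno (3). Kaia has no reports. So Hiro's organization is 2 direct reports plus everyone under them: 4 + 1 = 5.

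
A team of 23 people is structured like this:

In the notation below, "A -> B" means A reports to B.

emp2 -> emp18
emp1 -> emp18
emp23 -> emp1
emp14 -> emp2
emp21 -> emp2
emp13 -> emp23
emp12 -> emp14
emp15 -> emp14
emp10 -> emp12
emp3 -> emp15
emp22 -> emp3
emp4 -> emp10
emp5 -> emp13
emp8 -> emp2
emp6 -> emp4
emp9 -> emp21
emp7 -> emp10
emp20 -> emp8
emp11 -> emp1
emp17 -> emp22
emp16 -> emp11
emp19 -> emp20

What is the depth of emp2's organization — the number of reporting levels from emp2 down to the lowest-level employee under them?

The longest chain under emp2 runs emp2 → emp14 → emp15 → emp3 → emp22 → emp17, which is 5 levels below emp2.

5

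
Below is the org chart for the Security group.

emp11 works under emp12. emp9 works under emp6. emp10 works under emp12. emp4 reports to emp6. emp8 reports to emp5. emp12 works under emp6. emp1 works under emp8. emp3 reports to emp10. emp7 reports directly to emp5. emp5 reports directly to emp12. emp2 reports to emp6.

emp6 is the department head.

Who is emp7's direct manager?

emp5

emp7 reports directly to emp5.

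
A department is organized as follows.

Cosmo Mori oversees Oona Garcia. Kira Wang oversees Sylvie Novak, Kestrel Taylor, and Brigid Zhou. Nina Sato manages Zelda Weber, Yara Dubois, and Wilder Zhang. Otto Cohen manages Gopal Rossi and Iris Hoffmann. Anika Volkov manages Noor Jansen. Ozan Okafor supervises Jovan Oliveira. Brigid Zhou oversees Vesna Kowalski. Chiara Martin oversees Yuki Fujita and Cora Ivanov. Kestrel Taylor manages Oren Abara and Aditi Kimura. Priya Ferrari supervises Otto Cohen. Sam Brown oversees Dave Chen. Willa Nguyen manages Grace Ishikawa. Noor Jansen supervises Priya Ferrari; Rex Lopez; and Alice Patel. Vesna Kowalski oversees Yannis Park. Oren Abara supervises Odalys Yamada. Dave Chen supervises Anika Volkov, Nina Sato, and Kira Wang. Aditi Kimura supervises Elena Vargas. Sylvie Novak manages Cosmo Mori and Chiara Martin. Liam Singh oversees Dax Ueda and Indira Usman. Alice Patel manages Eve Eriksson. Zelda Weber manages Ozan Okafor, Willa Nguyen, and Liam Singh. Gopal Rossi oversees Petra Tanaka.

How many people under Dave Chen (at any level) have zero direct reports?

The people in Dave Chen's organization with no one reporting to them are Iris Hoffmann, Petra Tanaka, Eve Eriksson, Rex Lopez, Yannis Park, Elena Vargas, Odalys Yamada, Cora Ivanov, Yuki Fujita, Oona Garcia, Wilder Zhang, Yara Dubois, Grace Ishikawa, Jovan Oliveira, Dax Ueda, Indira Usman. That is 16.

16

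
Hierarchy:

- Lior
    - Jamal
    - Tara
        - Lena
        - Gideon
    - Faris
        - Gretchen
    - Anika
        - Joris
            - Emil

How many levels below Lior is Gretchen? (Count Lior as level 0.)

Chain from Gretchen up to Lior: Gretchen → Faris → Lior. That is 2 steps up, so Gretchen is 2 levels below Lior.

2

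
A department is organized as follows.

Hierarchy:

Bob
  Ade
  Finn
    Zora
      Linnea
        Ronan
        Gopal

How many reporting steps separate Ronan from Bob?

Chain from Ronan up to Bob: Ronan → Linnea → Zora → Finn → Bob. That is 4 steps up, so Ronan is 4 levels below Bob.

4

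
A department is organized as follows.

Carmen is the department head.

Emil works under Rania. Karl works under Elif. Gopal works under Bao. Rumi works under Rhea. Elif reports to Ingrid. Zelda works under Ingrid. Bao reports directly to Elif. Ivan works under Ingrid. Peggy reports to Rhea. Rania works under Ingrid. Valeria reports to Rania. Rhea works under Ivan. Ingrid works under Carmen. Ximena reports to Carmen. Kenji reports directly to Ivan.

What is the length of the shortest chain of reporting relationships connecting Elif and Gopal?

2

Gopal is in Elif's organization: the chain from Gopal up to Elif is Gopal → Bao → Elif, which is 2 links.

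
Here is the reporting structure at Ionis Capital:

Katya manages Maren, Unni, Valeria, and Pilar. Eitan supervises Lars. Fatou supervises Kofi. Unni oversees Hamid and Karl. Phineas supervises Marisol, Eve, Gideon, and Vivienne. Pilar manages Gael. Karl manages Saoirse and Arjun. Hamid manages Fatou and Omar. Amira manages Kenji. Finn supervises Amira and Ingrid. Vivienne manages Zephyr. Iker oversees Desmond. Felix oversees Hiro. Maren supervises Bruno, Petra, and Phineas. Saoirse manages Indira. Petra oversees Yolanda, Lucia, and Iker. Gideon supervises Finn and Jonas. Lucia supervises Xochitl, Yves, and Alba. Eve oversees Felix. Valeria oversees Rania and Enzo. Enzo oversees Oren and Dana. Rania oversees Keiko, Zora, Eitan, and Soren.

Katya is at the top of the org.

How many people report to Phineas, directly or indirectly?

Phineas directly manages Eve, Gideon, Marisol, Vivienne. Under Eve: Felix, Hiro (2). Under Gideon: Jonas, Finn, Ingrid, Amira, Kenji (5). Marisol has no reports. Under Vivienne: Zephyr (1). So Phineas's organization is 4 direct reports plus everyone under them: 3 + 6 + 1 + 2 = 12.

12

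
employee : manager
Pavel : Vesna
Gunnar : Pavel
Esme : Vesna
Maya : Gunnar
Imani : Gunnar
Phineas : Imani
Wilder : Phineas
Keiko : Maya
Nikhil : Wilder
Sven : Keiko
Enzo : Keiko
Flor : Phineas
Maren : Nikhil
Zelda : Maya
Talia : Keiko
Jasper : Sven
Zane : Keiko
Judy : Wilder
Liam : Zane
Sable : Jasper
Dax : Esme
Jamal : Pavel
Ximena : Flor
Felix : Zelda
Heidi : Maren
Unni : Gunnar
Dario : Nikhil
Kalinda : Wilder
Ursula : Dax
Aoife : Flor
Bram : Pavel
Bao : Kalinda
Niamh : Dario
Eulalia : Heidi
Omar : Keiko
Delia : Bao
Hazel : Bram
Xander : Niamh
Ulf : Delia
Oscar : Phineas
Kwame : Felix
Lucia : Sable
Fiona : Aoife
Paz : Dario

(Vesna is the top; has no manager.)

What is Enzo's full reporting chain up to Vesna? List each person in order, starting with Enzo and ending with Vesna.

Enzo -> Keiko -> Maya -> Gunnar -> Pavel -> Vesna

Enzo reports to Keiko. Keiko reports to Maya. Maya reports to Gunnar. Gunnar reports to Pavel. Pavel reports to Vesna. Vesna is at the top.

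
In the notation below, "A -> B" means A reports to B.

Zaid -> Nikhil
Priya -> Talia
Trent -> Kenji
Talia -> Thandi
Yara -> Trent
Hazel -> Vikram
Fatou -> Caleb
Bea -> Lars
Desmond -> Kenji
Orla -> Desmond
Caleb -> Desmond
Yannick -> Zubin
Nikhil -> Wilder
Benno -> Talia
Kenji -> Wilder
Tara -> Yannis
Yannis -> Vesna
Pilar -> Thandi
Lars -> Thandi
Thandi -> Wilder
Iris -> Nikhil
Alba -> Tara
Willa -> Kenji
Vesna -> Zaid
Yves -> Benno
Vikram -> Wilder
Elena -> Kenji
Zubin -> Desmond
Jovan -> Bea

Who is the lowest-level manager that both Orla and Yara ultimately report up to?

Kenji

Orla's chain of managers is Desmond, Kenji, Wilder. Yara's chain of managers is Trent, Kenji, Wilder. The first manager that appears in both chains is Kenji.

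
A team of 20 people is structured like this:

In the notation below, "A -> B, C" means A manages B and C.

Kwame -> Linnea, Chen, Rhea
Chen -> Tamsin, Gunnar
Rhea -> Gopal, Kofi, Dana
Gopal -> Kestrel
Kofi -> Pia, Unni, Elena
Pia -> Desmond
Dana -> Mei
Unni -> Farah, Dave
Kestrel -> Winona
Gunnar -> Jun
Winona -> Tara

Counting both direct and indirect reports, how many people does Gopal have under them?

3

Gopal directly manages Kestrel. Under Kestrel: Winona, Tara (2). That's 3 in total.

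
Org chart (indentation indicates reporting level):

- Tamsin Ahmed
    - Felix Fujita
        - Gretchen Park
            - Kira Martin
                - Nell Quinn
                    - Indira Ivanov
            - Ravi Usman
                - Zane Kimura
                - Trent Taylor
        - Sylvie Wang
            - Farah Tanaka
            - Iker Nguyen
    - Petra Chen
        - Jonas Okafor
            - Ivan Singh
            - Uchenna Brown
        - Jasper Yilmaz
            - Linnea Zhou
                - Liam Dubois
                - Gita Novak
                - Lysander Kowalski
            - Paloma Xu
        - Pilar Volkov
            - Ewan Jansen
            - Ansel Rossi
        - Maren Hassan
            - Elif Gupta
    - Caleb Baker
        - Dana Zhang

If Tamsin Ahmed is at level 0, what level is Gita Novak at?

Chain from Gita Novak up to Tamsin Ahmed: Gita Novak → Linnea Zhou → Jasper Yilmaz → Petra Chen → Tamsin Ahmed. That is 4 steps up, so Gita Novak is 4 levels below Tamsin Ahmed.

4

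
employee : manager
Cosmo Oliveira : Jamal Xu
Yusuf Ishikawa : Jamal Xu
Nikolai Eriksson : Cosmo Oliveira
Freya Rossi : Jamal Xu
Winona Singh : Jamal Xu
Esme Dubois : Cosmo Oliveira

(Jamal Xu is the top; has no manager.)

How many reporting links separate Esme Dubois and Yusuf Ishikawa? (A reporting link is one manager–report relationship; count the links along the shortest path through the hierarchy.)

Esme Dubois is 2 levels below Jamal Xu, and Yusuf Ishikawa is 1 level below Jamal Xu (their lowest common manager). The shortest path runs up from Esme Dubois to Jamal Xu and back down to Yusuf Ishikawa: 2 + 1 = 3 links.

3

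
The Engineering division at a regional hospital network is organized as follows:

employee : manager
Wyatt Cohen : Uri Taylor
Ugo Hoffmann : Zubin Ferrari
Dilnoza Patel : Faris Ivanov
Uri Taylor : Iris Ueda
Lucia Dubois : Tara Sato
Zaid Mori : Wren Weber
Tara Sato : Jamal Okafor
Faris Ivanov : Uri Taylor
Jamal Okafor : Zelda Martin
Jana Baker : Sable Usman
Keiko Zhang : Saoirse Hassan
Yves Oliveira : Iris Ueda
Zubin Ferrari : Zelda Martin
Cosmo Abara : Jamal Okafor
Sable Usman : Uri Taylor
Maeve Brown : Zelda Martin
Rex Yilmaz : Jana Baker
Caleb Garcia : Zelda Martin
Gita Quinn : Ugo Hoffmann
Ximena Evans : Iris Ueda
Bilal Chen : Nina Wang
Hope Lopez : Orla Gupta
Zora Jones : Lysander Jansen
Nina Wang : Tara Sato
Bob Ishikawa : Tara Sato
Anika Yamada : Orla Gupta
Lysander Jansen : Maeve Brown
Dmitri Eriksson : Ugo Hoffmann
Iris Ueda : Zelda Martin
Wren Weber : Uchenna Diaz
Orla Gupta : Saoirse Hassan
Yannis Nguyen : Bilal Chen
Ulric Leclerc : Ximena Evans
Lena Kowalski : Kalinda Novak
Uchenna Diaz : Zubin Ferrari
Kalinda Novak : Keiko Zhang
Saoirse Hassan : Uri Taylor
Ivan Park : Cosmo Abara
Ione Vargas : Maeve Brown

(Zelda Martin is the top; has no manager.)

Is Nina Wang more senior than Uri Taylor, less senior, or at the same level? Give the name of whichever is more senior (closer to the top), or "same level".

Uri Taylor

Nina Wang is 3 levels below Zelda Martin; Uri Taylor is 2. Uri Taylor is higher.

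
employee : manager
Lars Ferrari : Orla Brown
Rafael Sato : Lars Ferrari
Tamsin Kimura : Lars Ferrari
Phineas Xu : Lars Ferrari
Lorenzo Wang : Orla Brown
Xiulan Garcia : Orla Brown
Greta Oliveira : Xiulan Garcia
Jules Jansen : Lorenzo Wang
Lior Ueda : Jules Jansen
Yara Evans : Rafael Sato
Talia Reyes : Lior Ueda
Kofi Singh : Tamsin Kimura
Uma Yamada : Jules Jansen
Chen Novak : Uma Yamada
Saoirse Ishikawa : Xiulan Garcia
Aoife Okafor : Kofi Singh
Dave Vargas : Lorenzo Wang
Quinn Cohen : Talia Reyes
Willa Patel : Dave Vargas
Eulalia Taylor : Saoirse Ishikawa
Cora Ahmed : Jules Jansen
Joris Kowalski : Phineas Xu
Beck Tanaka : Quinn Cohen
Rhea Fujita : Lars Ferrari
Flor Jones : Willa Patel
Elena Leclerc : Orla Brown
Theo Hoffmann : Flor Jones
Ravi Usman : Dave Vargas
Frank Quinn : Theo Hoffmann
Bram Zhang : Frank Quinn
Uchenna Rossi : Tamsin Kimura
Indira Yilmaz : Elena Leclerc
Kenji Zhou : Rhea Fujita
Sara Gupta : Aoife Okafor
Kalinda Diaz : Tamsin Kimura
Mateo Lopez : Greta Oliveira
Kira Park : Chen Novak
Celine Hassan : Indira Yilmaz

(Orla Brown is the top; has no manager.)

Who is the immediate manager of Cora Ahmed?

Jules Jansen

Cora Ahmed reports directly to Jules Jansen.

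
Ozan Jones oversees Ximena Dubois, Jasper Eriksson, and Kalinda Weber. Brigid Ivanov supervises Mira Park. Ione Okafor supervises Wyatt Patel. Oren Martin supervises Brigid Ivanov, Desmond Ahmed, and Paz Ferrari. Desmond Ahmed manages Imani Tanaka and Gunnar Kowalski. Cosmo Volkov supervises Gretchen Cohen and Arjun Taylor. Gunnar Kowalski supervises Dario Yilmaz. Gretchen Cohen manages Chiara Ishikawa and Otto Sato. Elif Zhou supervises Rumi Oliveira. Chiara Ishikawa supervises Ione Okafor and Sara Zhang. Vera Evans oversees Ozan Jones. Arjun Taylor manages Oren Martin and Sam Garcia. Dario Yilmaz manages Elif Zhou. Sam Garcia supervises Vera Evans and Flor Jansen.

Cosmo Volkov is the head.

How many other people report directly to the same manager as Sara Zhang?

Sara Zhang reports to Chiara Ishikawa. Chiara Ishikawa's other direct reports are Ione Okafor — 1 peer.

1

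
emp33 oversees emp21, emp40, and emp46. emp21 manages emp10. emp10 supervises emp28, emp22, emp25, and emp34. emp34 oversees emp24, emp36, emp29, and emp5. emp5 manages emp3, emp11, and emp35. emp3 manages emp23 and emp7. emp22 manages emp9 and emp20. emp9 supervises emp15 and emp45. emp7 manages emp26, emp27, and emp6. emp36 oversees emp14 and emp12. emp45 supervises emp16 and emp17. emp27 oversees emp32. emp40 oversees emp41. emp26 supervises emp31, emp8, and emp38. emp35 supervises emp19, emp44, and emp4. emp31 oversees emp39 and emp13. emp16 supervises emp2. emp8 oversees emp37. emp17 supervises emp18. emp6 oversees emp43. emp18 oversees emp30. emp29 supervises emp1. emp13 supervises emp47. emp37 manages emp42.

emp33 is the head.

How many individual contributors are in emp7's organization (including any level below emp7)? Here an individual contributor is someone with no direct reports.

The people in emp7's organization with no one reporting to them are emp43, emp38, emp42, emp47, emp39, emp32. That is 6.

6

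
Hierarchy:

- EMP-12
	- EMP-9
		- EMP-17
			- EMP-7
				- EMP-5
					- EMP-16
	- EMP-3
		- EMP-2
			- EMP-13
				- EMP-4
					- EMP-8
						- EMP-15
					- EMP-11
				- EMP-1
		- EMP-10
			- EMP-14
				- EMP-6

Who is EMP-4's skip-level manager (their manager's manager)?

EMP-2

EMP-4 reports to EMP-13, and EMP-13 reports to EMP-2. So EMP-4's skip-level manager is EMP-2.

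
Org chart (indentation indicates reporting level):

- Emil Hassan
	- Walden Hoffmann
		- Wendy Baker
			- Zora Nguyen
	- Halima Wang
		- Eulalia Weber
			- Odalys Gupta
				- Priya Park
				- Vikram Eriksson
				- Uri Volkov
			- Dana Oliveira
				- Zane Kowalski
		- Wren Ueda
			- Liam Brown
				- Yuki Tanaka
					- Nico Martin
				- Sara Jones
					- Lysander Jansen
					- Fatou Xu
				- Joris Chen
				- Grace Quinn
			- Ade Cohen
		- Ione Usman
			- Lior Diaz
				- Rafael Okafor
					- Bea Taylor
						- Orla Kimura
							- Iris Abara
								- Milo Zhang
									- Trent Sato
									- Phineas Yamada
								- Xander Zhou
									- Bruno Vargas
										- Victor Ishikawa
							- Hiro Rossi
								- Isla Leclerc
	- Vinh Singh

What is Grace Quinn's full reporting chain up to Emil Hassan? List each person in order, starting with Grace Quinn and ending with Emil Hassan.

Grace Quinn reports to Liam Brown. Liam Brown reports to Wren Ueda. Wren Ueda reports to Halima Wang. Halima Wang reports to Emil Hassan. Emil Hassan is at the top.

Grace Quinn -> Liam Brown -> Wren Ueda -> Halima Wang -> Emil Hassan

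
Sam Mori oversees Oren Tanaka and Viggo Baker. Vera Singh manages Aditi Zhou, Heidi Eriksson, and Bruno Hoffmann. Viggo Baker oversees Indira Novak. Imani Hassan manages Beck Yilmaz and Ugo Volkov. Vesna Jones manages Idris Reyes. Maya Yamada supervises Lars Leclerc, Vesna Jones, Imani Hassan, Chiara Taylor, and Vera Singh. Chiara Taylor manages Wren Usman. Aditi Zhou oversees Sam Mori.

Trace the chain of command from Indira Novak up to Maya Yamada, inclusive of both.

Indira Novak reports to Viggo Baker. Viggo Baker reports to Sam Mori. Sam Mori reports to Aditi Zhou. Aditi Zhou reports to Vera Singh. Vera Singh reports to Maya Yamada. Maya Yamada is at the top.

Indira Novak -> Viggo Baker -> Sam Mori -> Aditi Zhou -> Vera Singh -> Maya Yamada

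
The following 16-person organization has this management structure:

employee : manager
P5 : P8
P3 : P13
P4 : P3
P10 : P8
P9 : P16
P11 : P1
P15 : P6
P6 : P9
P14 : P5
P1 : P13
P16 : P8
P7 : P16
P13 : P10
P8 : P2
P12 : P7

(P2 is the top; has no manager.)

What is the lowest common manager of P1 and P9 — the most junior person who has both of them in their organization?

P1's chain of managers is P13, P10, P8, P2. P9's chain of managers is P16, P8, P2. The first manager that appears in both chains is P8.

P8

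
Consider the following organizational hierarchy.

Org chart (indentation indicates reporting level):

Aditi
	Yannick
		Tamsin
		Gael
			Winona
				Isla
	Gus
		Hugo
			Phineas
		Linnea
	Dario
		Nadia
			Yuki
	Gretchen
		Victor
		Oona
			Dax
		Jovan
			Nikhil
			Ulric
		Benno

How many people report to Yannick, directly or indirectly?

Yannick directly manages Tamsin, Gael. Tamsin has no reports. Under Gael: Winona, Isla (2). So Yannick's organization is 2 direct reports plus everyone under them: 1 + 3 = 4.

4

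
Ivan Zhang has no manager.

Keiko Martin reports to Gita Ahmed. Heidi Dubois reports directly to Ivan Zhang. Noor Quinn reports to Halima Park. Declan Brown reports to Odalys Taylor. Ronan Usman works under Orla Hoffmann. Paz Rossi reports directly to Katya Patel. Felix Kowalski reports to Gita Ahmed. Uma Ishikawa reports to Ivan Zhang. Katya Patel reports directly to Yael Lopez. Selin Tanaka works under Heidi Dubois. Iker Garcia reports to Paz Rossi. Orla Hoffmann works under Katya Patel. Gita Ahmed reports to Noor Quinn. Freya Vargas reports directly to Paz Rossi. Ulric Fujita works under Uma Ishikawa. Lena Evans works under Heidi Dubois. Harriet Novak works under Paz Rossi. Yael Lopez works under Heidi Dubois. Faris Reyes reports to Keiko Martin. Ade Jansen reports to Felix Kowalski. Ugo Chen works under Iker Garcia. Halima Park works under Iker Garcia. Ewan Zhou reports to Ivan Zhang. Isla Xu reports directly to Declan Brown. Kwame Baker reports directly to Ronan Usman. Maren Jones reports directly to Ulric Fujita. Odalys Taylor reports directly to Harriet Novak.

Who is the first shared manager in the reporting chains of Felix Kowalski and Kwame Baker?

Felix Kowalski's chain of managers is Gita Ahmed, Noor Quinn, Halima Park, Iker Garcia, Paz Rossi, Katya Patel, Yael Lopez, Heidi Dubois, Ivan Zhang. Kwame Baker's chain of managers is Ronan Usman, Orla Hoffmann, Katya Patel, Yael Lopez, Heidi Dubois, Ivan Zhang. The first manager that appears in both chains is Katya Patel.

Katya Patel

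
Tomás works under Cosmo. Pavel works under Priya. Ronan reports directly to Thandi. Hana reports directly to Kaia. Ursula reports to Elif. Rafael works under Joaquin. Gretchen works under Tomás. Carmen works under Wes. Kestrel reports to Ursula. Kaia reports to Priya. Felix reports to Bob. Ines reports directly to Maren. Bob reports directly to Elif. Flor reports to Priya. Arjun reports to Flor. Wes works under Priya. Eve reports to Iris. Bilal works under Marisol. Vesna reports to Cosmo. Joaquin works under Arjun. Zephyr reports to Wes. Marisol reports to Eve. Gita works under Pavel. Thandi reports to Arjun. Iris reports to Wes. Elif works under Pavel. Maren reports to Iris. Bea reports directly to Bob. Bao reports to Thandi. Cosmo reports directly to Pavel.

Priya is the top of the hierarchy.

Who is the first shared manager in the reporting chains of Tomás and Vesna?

Cosmo

Tomás's chain of managers is Cosmo, Pavel, Priya. Vesna's chain of managers is Cosmo, Pavel, Priya. The first manager that appears in both chains is Cosmo.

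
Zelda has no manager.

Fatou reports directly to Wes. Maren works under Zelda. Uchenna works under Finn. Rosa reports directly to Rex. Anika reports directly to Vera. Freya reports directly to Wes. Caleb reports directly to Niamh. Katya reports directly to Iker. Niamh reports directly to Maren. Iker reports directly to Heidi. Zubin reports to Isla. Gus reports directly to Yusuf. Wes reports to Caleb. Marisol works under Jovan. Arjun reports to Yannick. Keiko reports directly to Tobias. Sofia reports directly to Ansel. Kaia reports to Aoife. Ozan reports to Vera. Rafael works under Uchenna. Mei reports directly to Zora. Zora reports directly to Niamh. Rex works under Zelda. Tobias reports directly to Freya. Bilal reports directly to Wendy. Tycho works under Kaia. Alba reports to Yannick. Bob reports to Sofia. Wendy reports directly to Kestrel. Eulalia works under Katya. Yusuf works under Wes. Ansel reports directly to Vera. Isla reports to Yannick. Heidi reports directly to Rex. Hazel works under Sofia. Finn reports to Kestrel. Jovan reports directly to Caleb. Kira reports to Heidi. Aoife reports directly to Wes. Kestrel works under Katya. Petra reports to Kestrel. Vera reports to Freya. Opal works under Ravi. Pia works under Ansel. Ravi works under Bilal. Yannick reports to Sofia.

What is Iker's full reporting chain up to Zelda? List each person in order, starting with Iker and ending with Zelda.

Iker reports to Heidi. Heidi reports to Rex. Rex reports to Zelda. Zelda is at the top.

Iker -> Heidi -> Rex -> Zelda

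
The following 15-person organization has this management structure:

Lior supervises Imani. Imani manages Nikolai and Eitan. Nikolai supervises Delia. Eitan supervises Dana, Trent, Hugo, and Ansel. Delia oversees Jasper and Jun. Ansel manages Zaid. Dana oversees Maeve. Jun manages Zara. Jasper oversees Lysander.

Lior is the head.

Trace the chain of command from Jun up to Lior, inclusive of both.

Jun reports to Delia. Delia reports to Nikolai. Nikolai reports to Imani. Imani reports to Lior. Lior is at the top.

Jun -> Delia -> Nikolai -> Imani -> Lior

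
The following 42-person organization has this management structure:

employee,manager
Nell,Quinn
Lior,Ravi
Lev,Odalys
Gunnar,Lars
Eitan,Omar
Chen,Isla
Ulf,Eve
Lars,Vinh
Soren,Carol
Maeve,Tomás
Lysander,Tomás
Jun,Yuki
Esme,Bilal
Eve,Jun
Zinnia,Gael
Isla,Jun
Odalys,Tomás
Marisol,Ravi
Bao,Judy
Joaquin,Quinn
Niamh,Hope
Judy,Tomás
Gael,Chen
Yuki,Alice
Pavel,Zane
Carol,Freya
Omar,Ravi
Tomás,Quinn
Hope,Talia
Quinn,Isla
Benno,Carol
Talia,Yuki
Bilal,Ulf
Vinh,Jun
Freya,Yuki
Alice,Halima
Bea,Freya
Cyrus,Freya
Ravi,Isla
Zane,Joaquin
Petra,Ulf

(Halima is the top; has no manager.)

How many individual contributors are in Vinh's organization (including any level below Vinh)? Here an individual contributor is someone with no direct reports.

1

The only person in Vinh's organization with no one reporting to them is Gunnar. That is 1.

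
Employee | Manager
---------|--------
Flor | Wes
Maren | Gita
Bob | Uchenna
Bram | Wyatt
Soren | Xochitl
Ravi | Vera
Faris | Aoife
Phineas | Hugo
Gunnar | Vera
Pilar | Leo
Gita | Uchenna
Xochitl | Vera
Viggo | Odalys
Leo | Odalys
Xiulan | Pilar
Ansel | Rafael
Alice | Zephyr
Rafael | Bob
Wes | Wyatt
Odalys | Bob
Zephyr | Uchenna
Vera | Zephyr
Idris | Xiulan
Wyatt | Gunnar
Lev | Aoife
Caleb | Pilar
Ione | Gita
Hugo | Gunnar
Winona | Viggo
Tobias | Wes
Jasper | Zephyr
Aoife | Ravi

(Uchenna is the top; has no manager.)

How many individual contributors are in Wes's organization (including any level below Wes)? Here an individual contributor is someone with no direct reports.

2

The people in Wes's organization with no one reporting to them are Flor, Tobias. That is 2.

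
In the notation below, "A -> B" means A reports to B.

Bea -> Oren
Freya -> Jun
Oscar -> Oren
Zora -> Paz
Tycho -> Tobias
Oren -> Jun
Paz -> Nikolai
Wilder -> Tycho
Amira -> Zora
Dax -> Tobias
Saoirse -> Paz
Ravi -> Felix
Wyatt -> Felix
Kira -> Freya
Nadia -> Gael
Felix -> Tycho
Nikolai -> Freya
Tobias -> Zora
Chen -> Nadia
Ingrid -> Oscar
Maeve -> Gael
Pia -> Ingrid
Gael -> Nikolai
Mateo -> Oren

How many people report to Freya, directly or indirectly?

17

Freya directly manages Nikolai, Kira. Under Nikolai: Gael, Maeve, Nadia, Chen, Paz, Saoirse, Zora, Amira, Tobias, Dax, Tycho, Wilder, Felix, Wyatt, Ravi (15). Kira has no reports. So Freya's organization is 2 direct reports plus everyone under them: 16 + 1 = 17.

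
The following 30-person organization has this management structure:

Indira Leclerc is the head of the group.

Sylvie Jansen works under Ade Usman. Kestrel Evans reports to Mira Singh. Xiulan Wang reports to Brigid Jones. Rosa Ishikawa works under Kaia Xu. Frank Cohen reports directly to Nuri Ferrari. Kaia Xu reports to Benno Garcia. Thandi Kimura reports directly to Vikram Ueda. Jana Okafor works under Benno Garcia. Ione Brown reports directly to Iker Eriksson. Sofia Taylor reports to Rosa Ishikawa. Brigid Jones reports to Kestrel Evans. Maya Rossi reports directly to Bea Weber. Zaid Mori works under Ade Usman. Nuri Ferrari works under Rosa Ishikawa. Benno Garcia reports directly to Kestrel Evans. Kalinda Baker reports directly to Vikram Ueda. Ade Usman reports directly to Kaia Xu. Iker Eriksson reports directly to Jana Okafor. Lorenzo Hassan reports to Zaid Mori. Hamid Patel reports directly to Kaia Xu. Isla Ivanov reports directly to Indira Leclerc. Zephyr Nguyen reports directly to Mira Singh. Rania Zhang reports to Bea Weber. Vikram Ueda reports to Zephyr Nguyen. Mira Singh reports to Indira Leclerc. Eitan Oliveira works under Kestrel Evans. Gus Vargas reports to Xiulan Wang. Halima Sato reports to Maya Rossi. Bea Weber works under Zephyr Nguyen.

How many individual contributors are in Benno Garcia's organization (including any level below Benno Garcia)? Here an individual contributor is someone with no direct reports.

The people in Benno Garcia's organization with no one reporting to them are Ione Brown, Hamid Patel, Frank Cohen, Sofia Taylor, Sylvie Jansen, Lorenzo Hassan. That is 6.

6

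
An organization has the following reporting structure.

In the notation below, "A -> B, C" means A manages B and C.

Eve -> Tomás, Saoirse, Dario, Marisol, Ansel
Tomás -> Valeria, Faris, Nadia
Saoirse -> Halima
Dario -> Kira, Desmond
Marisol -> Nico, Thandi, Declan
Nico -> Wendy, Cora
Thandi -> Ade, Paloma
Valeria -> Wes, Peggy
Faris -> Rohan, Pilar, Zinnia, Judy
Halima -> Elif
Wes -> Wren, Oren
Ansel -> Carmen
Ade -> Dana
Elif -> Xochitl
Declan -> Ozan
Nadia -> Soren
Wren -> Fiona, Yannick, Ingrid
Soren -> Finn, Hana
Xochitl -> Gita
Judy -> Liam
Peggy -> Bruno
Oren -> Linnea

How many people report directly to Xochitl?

Xochitl directly manages Gita. That is 1 direct report.

1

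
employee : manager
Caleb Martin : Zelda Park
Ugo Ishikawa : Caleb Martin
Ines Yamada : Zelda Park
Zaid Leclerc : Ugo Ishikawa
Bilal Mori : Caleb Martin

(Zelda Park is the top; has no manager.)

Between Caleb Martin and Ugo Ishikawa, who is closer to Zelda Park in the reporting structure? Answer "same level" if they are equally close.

Caleb Martin

Caleb Martin is 1 level below Zelda Park; Ugo Ishikawa is 2. Caleb Martin is higher.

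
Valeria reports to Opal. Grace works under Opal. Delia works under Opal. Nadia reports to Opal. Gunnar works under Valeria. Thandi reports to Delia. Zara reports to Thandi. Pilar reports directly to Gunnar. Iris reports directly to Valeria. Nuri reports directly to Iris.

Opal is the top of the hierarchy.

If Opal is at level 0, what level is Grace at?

Chain from Grace up to Opal: Grace → Opal. That is 1 step up, so Grace is 1 level below Opal.

1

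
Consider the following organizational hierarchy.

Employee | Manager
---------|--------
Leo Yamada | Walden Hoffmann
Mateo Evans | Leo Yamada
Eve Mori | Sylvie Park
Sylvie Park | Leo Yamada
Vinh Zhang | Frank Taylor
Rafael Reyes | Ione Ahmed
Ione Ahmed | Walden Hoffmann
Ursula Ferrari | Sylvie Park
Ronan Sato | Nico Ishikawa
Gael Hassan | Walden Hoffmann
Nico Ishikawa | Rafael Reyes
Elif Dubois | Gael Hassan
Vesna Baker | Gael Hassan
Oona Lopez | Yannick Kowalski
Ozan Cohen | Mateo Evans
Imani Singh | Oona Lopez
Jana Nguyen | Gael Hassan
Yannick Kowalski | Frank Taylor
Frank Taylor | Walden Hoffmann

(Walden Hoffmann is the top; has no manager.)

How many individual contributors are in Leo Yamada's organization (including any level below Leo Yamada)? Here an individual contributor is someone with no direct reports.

The people in Leo Yamada's organization with no one reporting to them are Ozan Cohen, Eve Mori, Ursula Ferrari. That is 3.

3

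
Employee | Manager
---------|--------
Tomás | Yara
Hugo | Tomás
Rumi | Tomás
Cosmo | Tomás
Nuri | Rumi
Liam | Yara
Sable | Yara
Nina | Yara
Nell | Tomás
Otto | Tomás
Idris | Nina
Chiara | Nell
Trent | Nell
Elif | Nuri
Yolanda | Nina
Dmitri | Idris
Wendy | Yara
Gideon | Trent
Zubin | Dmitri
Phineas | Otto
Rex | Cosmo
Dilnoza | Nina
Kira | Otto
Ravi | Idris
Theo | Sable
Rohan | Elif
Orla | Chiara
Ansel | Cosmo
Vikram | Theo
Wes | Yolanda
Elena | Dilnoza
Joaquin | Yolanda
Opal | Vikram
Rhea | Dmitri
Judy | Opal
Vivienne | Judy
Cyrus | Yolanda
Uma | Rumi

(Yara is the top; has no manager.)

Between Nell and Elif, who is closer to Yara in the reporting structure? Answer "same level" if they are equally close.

Nell

Nell is 2 levels below Yara; Elif is 4. Nell is higher.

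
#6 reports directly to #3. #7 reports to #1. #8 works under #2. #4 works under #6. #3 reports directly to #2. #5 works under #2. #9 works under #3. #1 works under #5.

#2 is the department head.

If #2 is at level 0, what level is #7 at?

Chain from #7 up to #2: #7 → #1 → #5 → #2. That is 3 steps up, so #7 is 3 levels below #2.

3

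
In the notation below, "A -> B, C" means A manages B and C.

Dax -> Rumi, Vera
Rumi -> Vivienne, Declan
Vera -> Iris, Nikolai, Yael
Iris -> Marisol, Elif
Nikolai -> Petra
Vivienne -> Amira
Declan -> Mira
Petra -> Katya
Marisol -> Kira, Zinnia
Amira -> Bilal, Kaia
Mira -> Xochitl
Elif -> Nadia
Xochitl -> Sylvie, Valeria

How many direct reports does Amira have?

2

Amira directly manages Bilal, Kaia. That is 2 direct reports.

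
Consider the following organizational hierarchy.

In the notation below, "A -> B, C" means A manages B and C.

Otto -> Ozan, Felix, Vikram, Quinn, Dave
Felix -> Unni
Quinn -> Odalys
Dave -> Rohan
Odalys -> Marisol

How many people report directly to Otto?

5

Otto directly manages Ozan, Felix, Vikram, Quinn, Dave. That is 5 direct reports.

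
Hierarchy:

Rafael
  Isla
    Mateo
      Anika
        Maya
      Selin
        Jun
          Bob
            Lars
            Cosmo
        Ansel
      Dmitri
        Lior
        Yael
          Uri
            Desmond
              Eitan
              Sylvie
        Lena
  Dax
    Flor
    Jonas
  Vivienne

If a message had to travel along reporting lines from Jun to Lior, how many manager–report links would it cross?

4

Jun is 2 levels below Mateo, and Lior is 2 levels below Mateo (their lowest common manager). The shortest path runs up from Jun to Mateo and back down to Lior: 2 + 2 = 4 links.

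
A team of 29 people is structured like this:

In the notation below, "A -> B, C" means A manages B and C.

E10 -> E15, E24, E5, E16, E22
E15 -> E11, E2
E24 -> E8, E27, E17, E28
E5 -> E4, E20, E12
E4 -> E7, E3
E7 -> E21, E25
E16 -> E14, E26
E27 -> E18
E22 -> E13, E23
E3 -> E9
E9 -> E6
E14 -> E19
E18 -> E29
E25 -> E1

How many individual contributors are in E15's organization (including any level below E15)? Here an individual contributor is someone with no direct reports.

2

The people in E15's organization with no one reporting to them are E2, E11. That is 2.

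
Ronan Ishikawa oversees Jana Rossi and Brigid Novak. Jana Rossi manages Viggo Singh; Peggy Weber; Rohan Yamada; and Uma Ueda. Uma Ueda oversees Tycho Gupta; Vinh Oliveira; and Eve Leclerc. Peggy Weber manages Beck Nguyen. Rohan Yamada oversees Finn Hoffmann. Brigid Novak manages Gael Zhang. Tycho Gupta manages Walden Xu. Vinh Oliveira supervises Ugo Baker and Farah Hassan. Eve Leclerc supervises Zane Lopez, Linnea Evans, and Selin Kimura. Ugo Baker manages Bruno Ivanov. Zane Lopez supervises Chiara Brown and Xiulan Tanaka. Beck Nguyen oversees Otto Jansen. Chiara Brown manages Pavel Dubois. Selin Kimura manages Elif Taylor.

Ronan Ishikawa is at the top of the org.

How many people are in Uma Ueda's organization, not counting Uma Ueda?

Uma Ueda directly manages Tycho Gupta, Vinh Oliveira, Eve Leclerc. Under Tycho Gupta: Walden Xu (1). Under Vinh Oliveira: Farah Hassan, Ugo Baker, Bruno Ivanov (3). Under Eve Leclerc: Selin Kimura, Elif Taylor, Linnea Evans, Zane Lopez, Xiulan Tanaka, Chiara Brown, Pavel Dubois (7). So Uma Ueda's organization is 3 direct reports plus everyone under them: 2 + 4 + 8 = 14.

14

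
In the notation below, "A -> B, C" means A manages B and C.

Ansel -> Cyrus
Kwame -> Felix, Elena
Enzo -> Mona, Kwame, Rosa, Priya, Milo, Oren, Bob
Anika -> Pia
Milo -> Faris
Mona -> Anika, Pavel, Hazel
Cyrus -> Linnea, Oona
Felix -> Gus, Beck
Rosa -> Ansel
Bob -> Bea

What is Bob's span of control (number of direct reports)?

1

Bob directly manages Bea. That is 1 direct report.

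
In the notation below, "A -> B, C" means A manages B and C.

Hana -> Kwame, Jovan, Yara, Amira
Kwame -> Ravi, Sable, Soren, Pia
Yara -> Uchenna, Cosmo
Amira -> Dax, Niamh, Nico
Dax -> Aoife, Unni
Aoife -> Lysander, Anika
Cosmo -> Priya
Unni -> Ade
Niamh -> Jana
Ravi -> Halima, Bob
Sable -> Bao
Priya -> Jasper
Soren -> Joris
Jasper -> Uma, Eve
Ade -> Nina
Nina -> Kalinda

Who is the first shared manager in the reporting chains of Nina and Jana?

Nina's chain of managers is Ade, Unni, Dax, Amira, Hana. Jana's chain of managers is Niamh, Amira, Hana. The first manager that appears in both chains is Amira.

Amira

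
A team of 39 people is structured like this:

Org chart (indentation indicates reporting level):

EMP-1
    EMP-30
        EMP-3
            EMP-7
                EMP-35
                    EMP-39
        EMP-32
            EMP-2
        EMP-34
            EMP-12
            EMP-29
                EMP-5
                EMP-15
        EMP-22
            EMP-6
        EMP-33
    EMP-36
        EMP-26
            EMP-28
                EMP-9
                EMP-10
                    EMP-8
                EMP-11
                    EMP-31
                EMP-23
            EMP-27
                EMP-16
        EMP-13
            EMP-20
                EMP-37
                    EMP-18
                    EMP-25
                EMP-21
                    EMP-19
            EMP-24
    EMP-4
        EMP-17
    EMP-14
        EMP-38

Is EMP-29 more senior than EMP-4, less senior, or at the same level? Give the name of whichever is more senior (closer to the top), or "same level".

EMP-4

EMP-29 is 3 levels below EMP-1; EMP-4 is 1. EMP-4 is higher.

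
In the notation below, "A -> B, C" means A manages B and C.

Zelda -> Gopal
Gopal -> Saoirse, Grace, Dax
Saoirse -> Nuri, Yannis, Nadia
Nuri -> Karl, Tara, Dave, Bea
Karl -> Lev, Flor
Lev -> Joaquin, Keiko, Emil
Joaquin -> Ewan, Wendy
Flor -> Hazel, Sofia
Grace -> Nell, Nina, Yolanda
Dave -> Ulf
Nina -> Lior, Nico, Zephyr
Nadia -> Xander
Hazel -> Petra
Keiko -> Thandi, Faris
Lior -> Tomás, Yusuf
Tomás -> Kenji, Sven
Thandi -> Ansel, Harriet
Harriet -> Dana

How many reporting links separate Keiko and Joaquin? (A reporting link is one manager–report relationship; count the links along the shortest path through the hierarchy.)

2

Keiko is 1 level below Lev, and Joaquin is 1 level below Lev (their lowest common manager). The shortest path runs up from Keiko to Lev and back down to Joaquin: 1 + 1 = 2 links.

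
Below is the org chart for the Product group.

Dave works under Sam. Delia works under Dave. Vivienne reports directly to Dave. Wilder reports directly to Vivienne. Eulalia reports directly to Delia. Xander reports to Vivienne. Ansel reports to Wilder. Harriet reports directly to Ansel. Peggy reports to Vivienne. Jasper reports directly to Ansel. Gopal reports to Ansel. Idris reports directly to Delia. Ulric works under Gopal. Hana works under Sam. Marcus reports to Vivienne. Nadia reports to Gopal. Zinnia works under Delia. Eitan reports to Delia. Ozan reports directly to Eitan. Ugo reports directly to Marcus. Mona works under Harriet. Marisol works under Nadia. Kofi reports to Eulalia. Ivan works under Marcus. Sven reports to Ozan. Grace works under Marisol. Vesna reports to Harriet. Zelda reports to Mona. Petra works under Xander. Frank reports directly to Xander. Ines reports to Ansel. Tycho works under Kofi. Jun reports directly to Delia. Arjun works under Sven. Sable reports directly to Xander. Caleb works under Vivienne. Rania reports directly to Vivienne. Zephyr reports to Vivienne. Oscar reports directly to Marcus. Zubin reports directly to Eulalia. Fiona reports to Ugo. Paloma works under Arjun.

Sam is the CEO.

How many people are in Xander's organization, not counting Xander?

Xander directly manages Petra, Frank, Sable. Petra has no reports. Frank has no reports. Sable has no reports. So Xander's organization is 3 direct reports plus everyone under them: 1 + 1 + 1 = 3.

3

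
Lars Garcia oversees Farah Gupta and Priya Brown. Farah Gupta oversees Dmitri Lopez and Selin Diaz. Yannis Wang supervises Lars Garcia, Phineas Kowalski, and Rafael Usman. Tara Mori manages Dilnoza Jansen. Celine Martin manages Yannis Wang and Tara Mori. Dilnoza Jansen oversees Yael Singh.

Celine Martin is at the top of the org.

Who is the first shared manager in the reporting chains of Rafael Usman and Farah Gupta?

Rafael Usman's chain of managers is Yannis Wang, Celine Martin. Farah Gupta's chain of managers is Lars Garcia, Yannis Wang, Celine Martin. The first manager that appears in both chains is Yannis Wang.

Yannis Wang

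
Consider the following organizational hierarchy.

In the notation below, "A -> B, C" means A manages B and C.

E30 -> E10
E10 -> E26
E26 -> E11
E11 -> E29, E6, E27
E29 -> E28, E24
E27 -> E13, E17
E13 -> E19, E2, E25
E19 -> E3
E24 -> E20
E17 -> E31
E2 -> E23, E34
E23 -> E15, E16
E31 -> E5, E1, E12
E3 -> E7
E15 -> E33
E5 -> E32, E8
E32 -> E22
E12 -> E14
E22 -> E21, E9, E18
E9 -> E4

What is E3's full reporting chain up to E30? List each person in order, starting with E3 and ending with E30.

E3 reports to E19. E19 reports to E13. E13 reports to E27. E27 reports to E11. E11 reports to E26. E26 reports to E10. E10 reports to E30. E30 is at the top.

E3 -> E19 -> E13 -> E27 -> E11 -> E26 -> E10 -> E30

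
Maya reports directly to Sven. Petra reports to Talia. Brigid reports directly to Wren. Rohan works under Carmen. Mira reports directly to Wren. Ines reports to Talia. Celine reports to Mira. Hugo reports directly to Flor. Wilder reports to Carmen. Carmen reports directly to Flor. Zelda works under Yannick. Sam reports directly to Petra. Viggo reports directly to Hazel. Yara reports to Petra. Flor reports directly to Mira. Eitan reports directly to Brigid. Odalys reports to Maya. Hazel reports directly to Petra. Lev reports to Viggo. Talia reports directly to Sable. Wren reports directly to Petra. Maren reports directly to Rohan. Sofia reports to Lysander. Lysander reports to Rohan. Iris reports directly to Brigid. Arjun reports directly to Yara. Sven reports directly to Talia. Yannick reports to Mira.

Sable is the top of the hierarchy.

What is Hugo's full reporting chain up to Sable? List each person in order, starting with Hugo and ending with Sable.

Hugo -> Flor -> Mira -> Wren -> Petra -> Talia -> Sable

Hugo reports to Flor. Flor reports to Mira. Mira reports to Wren. Wren reports to Petra. Petra reports to Talia. Talia reports to Sable. Sable is at the top.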